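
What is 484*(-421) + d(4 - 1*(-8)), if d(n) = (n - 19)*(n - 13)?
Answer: -203757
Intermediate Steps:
d(n) = (-19 + n)*(-13 + n)
484*(-421) + d(4 - 1*(-8)) = 484*(-421) + (247 + (4 - 1*(-8))² - 32*(4 - 1*(-8))) = -203764 + (247 + (4 + 8)² - 32*(4 + 8)) = -203764 + (247 + 12² - 32*12) = -203764 + (247 + 144 - 384) = -203764 + 7 = -203757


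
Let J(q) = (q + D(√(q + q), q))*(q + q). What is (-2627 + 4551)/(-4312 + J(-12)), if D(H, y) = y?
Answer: -481/934 ≈ -0.51499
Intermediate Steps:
J(q) = 4*q² (J(q) = (q + q)*(q + q) = (2*q)*(2*q) = 4*q²)
(-2627 + 4551)/(-4312 + J(-12)) = (-2627 + 4551)/(-4312 + 4*(-12)²) = 1924/(-4312 + 4*144) = 1924/(-4312 + 576) = 1924/(-3736) = 1924*(-1/3736) = -481/934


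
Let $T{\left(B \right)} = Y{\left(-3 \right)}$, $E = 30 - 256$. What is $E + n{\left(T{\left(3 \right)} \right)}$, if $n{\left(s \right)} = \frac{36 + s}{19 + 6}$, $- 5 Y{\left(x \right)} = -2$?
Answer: $- \frac{28068}{125} \approx -224.54$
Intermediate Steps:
$E = -226$ ($E = 30 - 256 = -226$)
$Y{\left(x \right)} = \frac{2}{5}$ ($Y{\left(x \right)} = \left(- \frac{1}{5}\right) \left(-2\right) = \frac{2}{5}$)
$T{\left(B \right)} = \frac{2}{5}$
$n{\left(s \right)} = \frac{36}{25} + \frac{s}{25}$ ($n{\left(s \right)} = \frac{36 + s}{25} = \left(36 + s\right) \frac{1}{25} = \frac{36}{25} + \frac{s}{25}$)
$E + n{\left(T{\left(3 \right)} \right)} = -226 + \left(\frac{36}{25} + \frac{1}{25} \cdot \frac{2}{5}\right) = -226 + \left(\frac{36}{25} + \frac{2}{125}\right) = -226 + \frac{182}{125} = - \frac{28068}{125}$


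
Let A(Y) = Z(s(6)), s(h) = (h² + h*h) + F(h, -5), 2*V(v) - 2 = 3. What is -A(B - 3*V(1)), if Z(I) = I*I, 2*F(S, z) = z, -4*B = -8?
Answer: -19321/4 ≈ -4830.3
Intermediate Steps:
B = 2 (B = -¼*(-8) = 2)
V(v) = 5/2 (V(v) = 1 + (½)*3 = 1 + 3/2 = 5/2)
F(S, z) = z/2
s(h) = -5/2 + 2*h² (s(h) = (h² + h*h) + (½)*(-5) = (h² + h²) - 5/2 = 2*h² - 5/2 = -5/2 + 2*h²)
Z(I) = I²
A(Y) = 19321/4 (A(Y) = (-5/2 + 2*6²)² = (-5/2 + 2*36)² = (-5/2 + 72)² = (139/2)² = 19321/4)
-A(B - 3*V(1)) = -1*19321/4 = -19321/4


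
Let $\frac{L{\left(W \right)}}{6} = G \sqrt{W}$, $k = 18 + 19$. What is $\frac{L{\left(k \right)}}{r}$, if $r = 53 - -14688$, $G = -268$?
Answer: $- \frac{1608 \sqrt{37}}{14741} \approx -0.66353$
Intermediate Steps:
$k = 37$
$L{\left(W \right)} = - 1608 \sqrt{W}$ ($L{\left(W \right)} = 6 \left(- 268 \sqrt{W}\right) = - 1608 \sqrt{W}$)
$r = 14741$ ($r = 53 + 14688 = 14741$)
$\frac{L{\left(k \right)}}{r} = \frac{\left(-1608\right) \sqrt{37}}{14741} = - 1608 \sqrt{37} \cdot \frac{1}{14741} = - \frac{1608 \sqrt{37}}{14741}$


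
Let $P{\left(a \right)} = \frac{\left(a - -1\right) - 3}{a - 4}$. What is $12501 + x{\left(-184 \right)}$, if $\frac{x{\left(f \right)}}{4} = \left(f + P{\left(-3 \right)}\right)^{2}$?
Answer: $\frac{7196905}{49} \approx 1.4688 \cdot 10^{5}$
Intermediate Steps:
$P{\left(a \right)} = \frac{-2 + a}{-4 + a}$ ($P{\left(a \right)} = \frac{\left(a + 1\right) - 3}{-4 + a} = \frac{\left(1 + a\right) - 3}{-4 + a} = \frac{-2 + a}{-4 + a}$)
$x{\left(f \right)} = 4 \left(\frac{5}{7} + f\right)^{2}$ ($x{\left(f \right)} = 4 \left(f + \frac{-2 - 3}{-4 - 3}\right)^{2} = 4 \left(f + \frac{1}{-7} \left(-5\right)\right)^{2} = 4 \left(f - - \frac{5}{7}\right)^{2} = 4 \left(f + \frac{5}{7}\right)^{2} = 4 \left(\frac{5}{7} + f\right)^{2}$)
$12501 + x{\left(-184 \right)} = 12501 + \frac{4 \left(5 + 7 \left(-184\right)\right)^{2}}{49} = 12501 + \frac{4 \left(5 - 1288\right)^{2}}{49} = 12501 + \frac{4 \left(-1283\right)^{2}}{49} = 12501 + \frac{4}{49} \cdot 1646089 = 12501 + \frac{6584356}{49} = \frac{7196905}{49}$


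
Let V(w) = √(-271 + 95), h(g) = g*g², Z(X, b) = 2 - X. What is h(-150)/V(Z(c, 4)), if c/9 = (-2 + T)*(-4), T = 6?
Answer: 843750*I*√11/11 ≈ 2.544e+5*I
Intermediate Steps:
c = -144 (c = 9*((-2 + 6)*(-4)) = 9*(4*(-4)) = 9*(-16) = -144)
h(g) = g³
V(w) = 4*I*√11 (V(w) = √(-176) = 4*I*√11)
h(-150)/V(Z(c, 4)) = (-150)³/((4*I*√11)) = -(-843750)*I*√11/11 = 843750*I*√11/11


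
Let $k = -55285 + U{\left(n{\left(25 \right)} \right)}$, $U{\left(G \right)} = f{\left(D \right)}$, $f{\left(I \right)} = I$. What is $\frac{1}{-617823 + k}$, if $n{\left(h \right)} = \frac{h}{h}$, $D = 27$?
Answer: $- \frac{1}{673081} \approx -1.4857 \cdot 10^{-6}$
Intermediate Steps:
$n{\left(h \right)} = 1$
$U{\left(G \right)} = 27$
$k = -55258$ ($k = -55285 + 27 = -55258$)
$\frac{1}{-617823 + k} = \frac{1}{-617823 - 55258} = \frac{1}{-673081} = - \frac{1}{673081}$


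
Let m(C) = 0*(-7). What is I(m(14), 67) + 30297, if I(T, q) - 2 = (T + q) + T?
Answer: 30366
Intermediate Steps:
m(C) = 0
I(T, q) = 2 + q + 2*T (I(T, q) = 2 + ((T + q) + T) = 2 + (q + 2*T) = 2 + q + 2*T)
I(m(14), 67) + 30297 = (2 + 67 + 2*0) + 30297 = (2 + 67 + 0) + 30297 = 69 + 30297 = 30366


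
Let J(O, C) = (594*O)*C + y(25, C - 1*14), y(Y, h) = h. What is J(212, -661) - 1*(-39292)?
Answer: -83199791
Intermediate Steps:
J(O, C) = -14 + C + 594*C*O (J(O, C) = (594*O)*C + (C - 1*14) = 594*C*O + (C - 14) = 594*C*O + (-14 + C) = -14 + C + 594*C*O)
J(212, -661) - 1*(-39292) = (-14 - 661 + 594*(-661)*212) - 1*(-39292) = (-14 - 661 - 83238408) + 39292 = -83239083 + 39292 = -83199791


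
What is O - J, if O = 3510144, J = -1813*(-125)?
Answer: 3283519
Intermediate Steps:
J = 226625
O - J = 3510144 - 1*226625 = 3510144 - 226625 = 3283519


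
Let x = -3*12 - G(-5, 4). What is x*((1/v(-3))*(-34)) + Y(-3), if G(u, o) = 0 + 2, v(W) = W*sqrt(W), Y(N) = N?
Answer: -3 + 1292*I*sqrt(3)/9 ≈ -3.0 + 248.65*I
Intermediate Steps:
v(W) = W**(3/2)
G(u, o) = 2
x = -38 (x = -3*12 - 1*2 = -36 - 2 = -38)
x*((1/v(-3))*(-34)) + Y(-3) = -38*1/(-3)**(3/2)*(-34) - 3 = -38*1/(-3*I*sqrt(3))*(-34) - 3 = -38*1*(I*sqrt(3)/9)*(-34) - 3 = -38*I*sqrt(3)/9*(-34) - 3 = -(-1292)*I*sqrt(3)/9 - 3 = 1292*I*sqrt(3)/9 - 3 = -3 + 1292*I*sqrt(3)/9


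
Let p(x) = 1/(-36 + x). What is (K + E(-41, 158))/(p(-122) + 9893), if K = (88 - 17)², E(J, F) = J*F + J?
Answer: -233524/1563093 ≈ -0.14940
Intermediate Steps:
E(J, F) = J + F*J (E(J, F) = F*J + J = J + F*J)
K = 5041 (K = 71² = 5041)
(K + E(-41, 158))/(p(-122) + 9893) = (5041 - 41*(1 + 158))/(1/(-36 - 122) + 9893) = (5041 - 41*159)/(1/(-158) + 9893) = (5041 - 6519)/(-1/158 + 9893) = -1478/1563093/158 = -1478*158/1563093 = -233524/1563093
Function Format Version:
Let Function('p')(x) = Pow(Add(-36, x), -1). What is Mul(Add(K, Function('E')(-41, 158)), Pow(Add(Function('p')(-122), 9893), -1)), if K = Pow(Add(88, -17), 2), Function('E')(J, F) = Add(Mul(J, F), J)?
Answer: Rational(-233524, 1563093) ≈ -0.14940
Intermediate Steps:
Function('E')(J, F) = Add(J, Mul(F, J)) (Function('E')(J, F) = Add(Mul(F, J), J) = Add(J, Mul(F, J)))
K = 5041 (K = Pow(71, 2) = 5041)
Mul(Add(K, Function('E')(-41, 158)), Pow(Add(Function('p')(-122), 9893), -1)) = Mul(Add(5041, Mul(-41, Add(1, 158))), Pow(Add(Pow(Add(-36, -122), -1), 9893), -1)) = Mul(Add(5041, Mul(-41, 159)), Pow(Add(Pow(-158, -1), 9893), -1)) = Mul(Add(5041, -6519), Pow(Add(Rational(-1, 158), 9893), -1)) = Mul(-1478, Pow(Rational(1563093, 158), -1)) = Mul(-1478, Rational(158, 1563093)) = Rational(-233524, 1563093)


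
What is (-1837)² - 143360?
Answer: 3231209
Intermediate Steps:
(-1837)² - 143360 = 3374569 - 143360 = 3231209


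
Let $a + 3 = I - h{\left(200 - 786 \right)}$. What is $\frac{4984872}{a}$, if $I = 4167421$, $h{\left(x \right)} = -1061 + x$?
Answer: $\frac{4984872}{4169065} \approx 1.1957$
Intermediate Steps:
$a = 4169065$ ($a = -3 + \left(4167421 - \left(-1061 + \left(200 - 786\right)\right)\right) = -3 + \left(4167421 - \left(-1061 - 586\right)\right) = -3 + \left(4167421 - -1647\right) = -3 + \left(4167421 + 1647\right) = -3 + 4169068 = 4169065$)
$\frac{4984872}{a} = \frac{4984872}{4169065}$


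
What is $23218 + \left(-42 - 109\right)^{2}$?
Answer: $46019$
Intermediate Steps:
$23218 + \left(-42 - 109\right)^{2} = 23218 + \left(-151\right)^{2} = 23218 + 22801 = 46019$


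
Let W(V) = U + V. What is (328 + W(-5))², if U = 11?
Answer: 111556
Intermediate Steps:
W(V) = 11 + V
(328 + W(-5))² = (328 + (11 - 5))² = (328 + 6)² = 334² = 111556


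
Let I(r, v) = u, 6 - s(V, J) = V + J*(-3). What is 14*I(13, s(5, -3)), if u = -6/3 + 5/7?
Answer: -18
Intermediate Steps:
s(V, J) = 6 - V + 3*J (s(V, J) = 6 - (V + J*(-3)) = 6 - (V - 3*J) = 6 + (-V + 3*J) = 6 - V + 3*J)
u = -9/7 (u = -6*⅓ + 5*(⅐) = -2 + 5/7 = -9/7 ≈ -1.2857)
I(r, v) = -9/7
14*I(13, s(5, -3)) = 14*(-9/7) = -18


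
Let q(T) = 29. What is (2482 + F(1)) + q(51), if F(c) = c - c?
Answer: 2511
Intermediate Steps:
F(c) = 0
(2482 + F(1)) + q(51) = (2482 + 0) + 29 = 2482 + 29 = 2511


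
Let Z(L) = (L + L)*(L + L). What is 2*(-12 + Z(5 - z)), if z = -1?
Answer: 264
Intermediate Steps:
Z(L) = 4*L² (Z(L) = (2*L)*(2*L) = 4*L²)
2*(-12 + Z(5 - z)) = 2*(-12 + 4*(5 - 1*(-1))²) = 2*(-12 + 4*(5 + 1)²) = 2*(-12 + 4*6²) = 2*(-12 + 4*36) = 2*(-12 + 144) = 2*132 = 264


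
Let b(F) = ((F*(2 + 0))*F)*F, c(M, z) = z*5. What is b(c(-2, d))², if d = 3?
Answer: 45562500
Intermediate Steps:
c(M, z) = 5*z
b(F) = 2*F³ (b(F) = ((F*2)*F)*F = ((2*F)*F)*F = (2*F²)*F = 2*F³)
b(c(-2, d))² = (2*(5*3)³)² = (2*15³)² = (2*3375)² = 6750² = 45562500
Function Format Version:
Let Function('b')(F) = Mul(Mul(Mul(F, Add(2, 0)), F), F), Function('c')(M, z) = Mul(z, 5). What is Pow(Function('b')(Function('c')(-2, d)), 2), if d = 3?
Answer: 45562500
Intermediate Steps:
Function('c')(M, z) = Mul(5, z)
Function('b')(F) = Mul(2, Pow(F, 3)) (Function('b')(F) = Mul(Mul(Mul(F, 2), F), F) = Mul(Mul(Mul(2, F), F), F) = Mul(Mul(2, Pow(F, 2)), F) = Mul(2, Pow(F, 3)))
Pow(Function('b')(Function('c')(-2, d)), 2) = Pow(Mul(2, Pow(Mul(5, 3), 3)), 2) = Pow(Mul(2, Pow(15, 3)), 2) = Pow(Mul(2, 3375), 2) = Pow(6750, 2) = 45562500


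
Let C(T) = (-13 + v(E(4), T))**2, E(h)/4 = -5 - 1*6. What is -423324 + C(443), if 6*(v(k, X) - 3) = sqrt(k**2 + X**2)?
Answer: -423324 + (60 - sqrt(198185))**2/36 ≈ -4.1920e+5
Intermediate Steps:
E(h) = -44 (E(h) = 4*(-5 - 1*6) = 4*(-5 - 6) = 4*(-11) = -44)
v(k, X) = 3 + sqrt(X**2 + k**2)/6 (v(k, X) = 3 + sqrt(k**2 + X**2)/6 = 3 + sqrt(X**2 + k**2)/6)
C(T) = (-10 + sqrt(1936 + T**2)/6)**2 (C(T) = (-13 + (3 + sqrt(T**2 + (-44)**2)/6))**2 = (-13 + (3 + sqrt(T**2 + 1936)/6))**2 = (-13 + (3 + sqrt(1936 + T**2)/6))**2 = (-10 + sqrt(1936 + T**2)/6)**2)
-423324 + C(443) = -423324 + (-60 + sqrt(1936 + 443**2))**2/36 = -423324 + (-60 + sqrt(1936 + 196249))**2/36 = -423324 + (-60 + sqrt(198185))**2/36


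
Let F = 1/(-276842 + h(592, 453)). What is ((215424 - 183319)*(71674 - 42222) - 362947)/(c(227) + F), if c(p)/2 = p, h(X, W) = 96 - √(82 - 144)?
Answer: 32865427590699478080658/15786083804217681 - 945193513*I*√62/15786083804217681 ≈ 2.0819e+6 - 4.7146e-7*I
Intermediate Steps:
h(X, W) = 96 - I*√62 (h(X, W) = 96 - √(-62) = 96 - I*√62)
c(p) = 2*p
F = 1/(-276746 - I*√62) (F = 1/(-276842 + (96 - I*√62)) = 1/(-276746 - I*√62) ≈ -3.6134e-6 + 1.0e-10*I)
((215424 - 183319)*(71674 - 42222) - 362947)/(c(227) + F) = ((215424 - 183319)*(71674 - 42222) - 362947)/(2*227 + I/(√62 - 276746*I)) = (32105*29452 - 362947)/(454 + I/(√62 - 276746*I)) = (945556460 - 362947)/(454 + I/(√62 - 276746*I)) = 945193513/(454 + I/(√62 - 276746*I))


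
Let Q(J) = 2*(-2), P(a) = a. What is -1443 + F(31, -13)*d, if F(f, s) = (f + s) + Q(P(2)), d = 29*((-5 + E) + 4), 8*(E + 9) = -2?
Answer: -11209/2 ≈ -5604.5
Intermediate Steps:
E = -37/4 (E = -9 + (⅛)*(-2) = -9 - ¼ = -37/4 ≈ -9.2500)
Q(J) = -4
d = -1189/4 (d = 29*((-5 - 37/4) + 4) = 29*(-57/4 + 4) = 29*(-41/4) = -1189/4 ≈ -297.25)
F(f, s) = -4 + f + s (F(f, s) = (f + s) - 4 = -4 + f + s)
-1443 + F(31, -13)*d = -1443 + (-4 + 31 - 13)*(-1189/4) = -1443 + 14*(-1189/4) = -1443 - 8323/2 = -11209/2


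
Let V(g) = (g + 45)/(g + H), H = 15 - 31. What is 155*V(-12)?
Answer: -5115/28 ≈ -182.68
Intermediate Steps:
H = -16
V(g) = (45 + g)/(-16 + g) (V(g) = (g + 45)/(g - 16) = (45 + g)/(-16 + g))
155*V(-12) = 155*((45 - 12)/(-16 - 12)) = 155*(33/(-28)) = 155*(-1/28*33) = 155*(-33/28) = -5115/28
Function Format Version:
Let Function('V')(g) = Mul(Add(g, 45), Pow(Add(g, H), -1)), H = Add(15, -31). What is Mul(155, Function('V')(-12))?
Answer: Rational(-5115, 28) ≈ -182.68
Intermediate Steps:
H = -16
Function('V')(g) = Mul(Pow(Add(-16, g), -1), Add(45, g)) (Function('V')(g) = Mul(Add(g, 45), Pow(Add(g, -16), -1)) = Mul(Add(45, g), Pow(Add(-16, g), -1)) = Mul(Pow(Add(-16, g), -1), Add(45, g)))
Mul(155, Function('V')(-12)) = Mul(155, Mul(Pow(Add(-16, -12), -1), Add(45, -12))) = Mul(155, Mul(Pow(-28, -1), 33)) = Mul(155, Mul(Rational(-1, 28), 33)) = Mul(155, Rational(-33, 28)) = Rational(-5115, 28)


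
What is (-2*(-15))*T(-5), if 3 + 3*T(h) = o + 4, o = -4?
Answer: -30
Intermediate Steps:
T(h) = -1 (T(h) = -1 + (-4 + 4)/3 = -1 + (1/3)*0 = -1 + 0 = -1)
(-2*(-15))*T(-5) = -2*(-15)*(-1) = 30*(-1) = -30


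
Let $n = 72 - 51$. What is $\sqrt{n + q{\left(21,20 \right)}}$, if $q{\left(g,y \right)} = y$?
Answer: $\sqrt{41} \approx 6.4031$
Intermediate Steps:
$n = 21$
$\sqrt{n + q{\left(21,20 \right)}} = \sqrt{21 + 20} = \sqrt{41}$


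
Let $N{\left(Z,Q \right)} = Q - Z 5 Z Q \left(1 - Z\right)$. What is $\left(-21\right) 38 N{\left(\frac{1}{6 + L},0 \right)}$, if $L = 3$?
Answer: $0$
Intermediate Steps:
$N{\left(Z,Q \right)} = Q - 5 Q Z^{2} \left(1 - Z\right)$ ($N{\left(Z,Q \right)} = Q - 5 Z Q Z \left(1 - Z\right) = Q - 5 Q Z^{2} \left(1 - Z\right)$)
$\left(-21\right) 38 N{\left(\frac{1}{6 + L},0 \right)} = \left(-21\right) 38 \cdot 0 \left(1 - 5 \left(\frac{1}{6 + 3}\right)^{2} + 5 \left(\frac{1}{6 + 3}\right)^{3}\right) = - 798 \cdot 0 \left(1 - 5 \left(\frac{1}{9}\right)^{2} + 5 \left(\frac{1}{9}\right)^{3}\right) = - 798 \cdot 0 \left(1 - \frac{5}{81} + \frac{5}{729}\right) = - 798 \cdot 0 \cdot \frac{689}{729} = \left(-798\right) 0 = 0$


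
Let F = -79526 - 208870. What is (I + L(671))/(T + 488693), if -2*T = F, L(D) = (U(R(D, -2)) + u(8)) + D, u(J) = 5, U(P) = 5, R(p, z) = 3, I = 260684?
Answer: 261365/632891 ≈ 0.41297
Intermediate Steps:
L(D) = 10 + D (L(D) = (5 + 5) + D = 10 + D)
F = -288396
T = 144198 (T = -½*(-288396) = 144198)
(I + L(671))/(T + 488693) = (260684 + (10 + 671))/(144198 + 488693) = (260684 + 681)/632891 = 261365*(1/632891) = 261365/632891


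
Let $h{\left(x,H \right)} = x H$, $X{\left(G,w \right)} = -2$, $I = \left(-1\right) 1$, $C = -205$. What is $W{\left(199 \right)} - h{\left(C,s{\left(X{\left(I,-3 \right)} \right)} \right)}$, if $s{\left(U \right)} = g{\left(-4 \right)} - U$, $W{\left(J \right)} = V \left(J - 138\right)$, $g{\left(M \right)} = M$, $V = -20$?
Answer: $-1630$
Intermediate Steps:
$I = -1$
$W{\left(J \right)} = 2760 - 20 J$ ($W{\left(J \right)} = - 20 \left(J - 138\right) = - 20 \left(-138 + J\right) = 2760 - 20 J$)
$s{\left(U \right)} = -4 - U$
$h{\left(x,H \right)} = H x$
$W{\left(199 \right)} - h{\left(C,s{\left(X{\left(I,-3 \right)} \right)} \right)} = \left(2760 - 3980\right) - \left(-4 - -2\right) \left(-205\right) = \left(2760 - 3980\right) - \left(-4 + 2\right) \left(-205\right) = -1220 - \left(-2\right) \left(-205\right) = -1220 - 410 = -1630$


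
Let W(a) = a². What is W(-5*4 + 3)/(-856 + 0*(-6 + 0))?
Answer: -289/856 ≈ -0.33762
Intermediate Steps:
W(-5*4 + 3)/(-856 + 0*(-6 + 0)) = (-5*4 + 3)²/(-856 + 0*(-6 + 0)) = (-20 + 3)²/(-856 + 0*(-6)) = (-17)²/(-856 + 0) = 289/(-856) = -1/856*289 = -289/856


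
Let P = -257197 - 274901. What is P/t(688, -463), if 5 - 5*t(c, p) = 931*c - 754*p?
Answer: 25338/9425 ≈ 2.6884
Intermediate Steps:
t(c, p) = 1 - 931*c/5 + 754*p/5 (t(c, p) = 1 - (931*c - 754*p)/5 = 1 - (-754*p + 931*c)/5 = 1 + (-931*c/5 + 754*p/5) = 1 - 931*c/5 + 754*p/5)
P = -532098
P/t(688, -463) = -532098/(1 - 931/5*688 + (754/5)*(-463)) = -532098/(1 - 640528/5 - 349102/5) = -532098/(-197925) = -532098*(-1/197925) = 25338/9425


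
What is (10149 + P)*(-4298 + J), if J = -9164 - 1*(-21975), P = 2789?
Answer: 110141194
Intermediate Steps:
J = 12811 (J = -9164 + 21975 = 12811)
(10149 + P)*(-4298 + J) = (10149 + 2789)*(-4298 + 12811) = 12938*8513 = 110141194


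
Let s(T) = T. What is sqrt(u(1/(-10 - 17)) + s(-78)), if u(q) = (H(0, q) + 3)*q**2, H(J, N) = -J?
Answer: I*sqrt(56859)/27 ≈ 8.8315*I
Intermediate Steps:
u(q) = 3*q**2 (u(q) = (-1*0 + 3)*q**2 = (0 + 3)*q**2 = 3*q**2)
sqrt(u(1/(-10 - 17)) + s(-78)) = sqrt(3*(1/(-10 - 17))**2 - 78) = sqrt(3*(1/(-27))**2 - 78) = sqrt(3*(-1/27)**2 - 78) = sqrt(3*(1/729) - 78) = sqrt(1/243 - 78) = sqrt(-18953/243) = I*sqrt(56859)/27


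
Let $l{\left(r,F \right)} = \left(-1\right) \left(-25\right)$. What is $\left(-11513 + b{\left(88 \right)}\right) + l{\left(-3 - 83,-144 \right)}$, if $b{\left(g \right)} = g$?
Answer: $-11400$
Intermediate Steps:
$l{\left(r,F \right)} = 25$
$\left(-11513 + b{\left(88 \right)}\right) + l{\left(-3 - 83,-144 \right)} = \left(-11513 + 88\right) + 25 = -11425 + 25 = -11400$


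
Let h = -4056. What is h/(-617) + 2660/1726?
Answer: 4320938/532471 ≈ 8.1149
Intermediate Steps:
h/(-617) + 2660/1726 = -4056/(-617) + 2660/1726 = -4056*(-1/617) + 2660*(1/1726) = 4056/617 + 1330/863 = 4320938/532471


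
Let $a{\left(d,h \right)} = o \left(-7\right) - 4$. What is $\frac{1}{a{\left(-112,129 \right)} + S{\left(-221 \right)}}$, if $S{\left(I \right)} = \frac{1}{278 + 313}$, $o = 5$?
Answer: $- \frac{591}{23048} \approx -0.025642$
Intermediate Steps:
$S{\left(I \right)} = \frac{1}{591}$
$a{\left(d,h \right)} = -39$ ($a{\left(d,h \right)} = 5 \left(-7\right) - 4 = -35 - 4 = -39$)
$\frac{1}{a{\left(-112,129 \right)} + S{\left(-221 \right)}} = \frac{1}{-39 + \frac{1}{591}} = \frac{1}{- \frac{23048}{591}} = - \frac{591}{23048}$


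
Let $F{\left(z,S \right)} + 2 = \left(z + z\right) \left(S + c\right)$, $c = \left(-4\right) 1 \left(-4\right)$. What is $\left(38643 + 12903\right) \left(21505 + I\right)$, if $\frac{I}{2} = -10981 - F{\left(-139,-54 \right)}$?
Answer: $-1112414226$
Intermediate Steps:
$c = 16$ ($c = \left(-4\right) \left(-4\right) = 16$)
$F{\left(z,S \right)} = -2 + 2 z \left(16 + S\right)$ ($F{\left(z,S \right)} = -2 + \left(z + z\right) \left(S + 16\right) = -2 + 2 z \left(16 + S\right)$)
$I = -43086$ ($I = 2 \left(-10981 - \left(-2 + 32 \left(-139\right) + 2 \left(-54\right) \left(-139\right)\right)\right) = 2 \left(-10981 - \left(-2 - 4448 + 15012\right)\right) = 2 \left(-10981 - 10562\right) = 2 \left(-21543\right) = -43086$)
$\left(38643 + 12903\right) \left(21505 + I\right) = \left(38643 + 12903\right) \left(21505 - 43086\right) = 51546 \left(-21581\right) = -1112414226$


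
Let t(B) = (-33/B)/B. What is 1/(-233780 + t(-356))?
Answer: -126736/29628342113 ≈ -4.2775e-6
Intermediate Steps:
t(B) = -33/B²
1/(-233780 + t(-356)) = 1/(-233780 - 33/(-356)²) = 1/(-233780 - 33*1/126736) = 1/(-233780 - 33/126736) = 1/(-29628342113/126736) = -126736/29628342113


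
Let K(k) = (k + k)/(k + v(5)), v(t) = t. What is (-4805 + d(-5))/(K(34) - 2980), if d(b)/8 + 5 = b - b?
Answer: 188955/116152 ≈ 1.6268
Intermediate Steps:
d(b) = -40 (d(b) = -40 + 8*(b - b) = -40 + 8*0 = -40 + 0 = -40)
K(k) = 2*k/(5 + k) (K(k) = (k + k)/(k + 5) = (2*k)/(5 + k) = 2*k/(5 + k))
(-4805 + d(-5))/(K(34) - 2980) = (-4805 - 40)/(2*34/(5 + 34) - 2980) = -4845/(2*34/39 - 2980) = -4845/(2*34*(1/39) - 2980) = -4845/(68/39 - 2980) = -4845/(-116152/39) = -4845*(-39/116152) = 188955/116152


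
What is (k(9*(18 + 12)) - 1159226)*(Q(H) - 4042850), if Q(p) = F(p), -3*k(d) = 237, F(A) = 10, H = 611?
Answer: 4686884626200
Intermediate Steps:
k(d) = -79 (k(d) = -1/3*237 = -79)
Q(p) = 10
(k(9*(18 + 12)) - 1159226)*(Q(H) - 4042850) = (-79 - 1159226)*(10 - 4042850) = -1159305*(-4042840) = 4686884626200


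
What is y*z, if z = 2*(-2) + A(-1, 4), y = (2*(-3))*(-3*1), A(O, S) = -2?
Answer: -108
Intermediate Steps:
y = 18 (y = -6*(-3) = 18)
z = -6 (z = 2*(-2) - 2 = -4 - 2 = -6)
y*z = 18*(-6) = -108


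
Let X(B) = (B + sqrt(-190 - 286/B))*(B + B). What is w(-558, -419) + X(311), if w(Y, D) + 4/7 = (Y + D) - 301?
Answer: 1345144/7 + 8*I*sqrt(1154121) ≈ 1.9216e+5 + 8594.4*I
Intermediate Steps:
w(Y, D) = -2111/7 + D + Y (w(Y, D) = -4/7 + ((Y + D) - 301) = -4/7 + ((D + Y) - 301) = -4/7 + (-301 + D + Y) = -2111/7 + D + Y)
X(B) = 2*B*(B + sqrt(-190 - 286/B)) (X(B) = (B + sqrt(-190 - 286/B))*(2*B) = 2*B*(B + sqrt(-190 - 286/B)))
w(-558, -419) + X(311) = (-2111/7 - 419 - 558) + 2*311*(311 + sqrt(2)*sqrt((-143 - 95*311)/311)) = -8950/7 + 2*311*(311 + sqrt(2)*sqrt((-143 - 29545)/311)) = -8950/7 + 2*311*(311 + sqrt(2)*sqrt((1/311)*(-29688))) = -8950/7 + 2*311*(311 + sqrt(2)*sqrt(-29688/311)) = -8950/7 + 2*311*(311 + sqrt(2)*(2*I*sqrt(2308242)/311)) = -8950/7 + 2*311*(311 + 4*I*sqrt(1154121)/311) = -8950/7 + (193442 + 8*I*sqrt(1154121)) = 1345144/7 + 8*I*sqrt(1154121)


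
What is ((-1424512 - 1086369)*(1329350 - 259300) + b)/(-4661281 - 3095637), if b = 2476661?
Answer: 2686765737389/7756918 ≈ 3.4637e+5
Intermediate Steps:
((-1424512 - 1086369)*(1329350 - 259300) + b)/(-4661281 - 3095637) = ((-1424512 - 1086369)*(1329350 - 259300) + 2476661)/(-4661281 - 3095637) = (-2510881*1070050 + 2476661)/(-7756918) = (-2686768214050 + 2476661)*(-1/7756918) = -2686765737389*(-1/7756918) = 2686765737389/7756918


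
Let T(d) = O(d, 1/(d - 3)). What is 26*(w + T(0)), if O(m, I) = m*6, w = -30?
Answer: -780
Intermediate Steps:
O(m, I) = 6*m
T(d) = 6*d
26*(w + T(0)) = 26*(-30 + 6*0) = 26*(-30 + 0) = 26*(-30) = -780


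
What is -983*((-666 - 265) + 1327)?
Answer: -389268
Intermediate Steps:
-983*((-666 - 265) + 1327) = -983*(-931 + 1327) = -983*396 = -389268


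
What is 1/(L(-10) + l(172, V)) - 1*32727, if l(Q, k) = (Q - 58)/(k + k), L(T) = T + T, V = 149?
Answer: -95661170/2923 ≈ -32727.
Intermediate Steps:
L(T) = 2*T
l(Q, k) = (-58 + Q)/(2*k) (l(Q, k) = (-58 + Q)/((2*k)) = (-58 + Q)*(1/(2*k)) = (-58 + Q)/(2*k))
1/(L(-10) + l(172, V)) - 1*32727 = 1/(2*(-10) + (½)*(-58 + 172)/149) - 1*32727 = 1/(-20 + (½)*(1/149)*114) - 32727 = 1/(-20 + 57/149) - 32727 = 1/(-2923/149) - 32727 = -149/2923 - 32727 = -95661170/2923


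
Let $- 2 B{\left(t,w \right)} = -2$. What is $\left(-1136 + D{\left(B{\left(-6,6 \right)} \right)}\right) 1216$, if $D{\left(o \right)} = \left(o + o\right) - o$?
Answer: $-1380160$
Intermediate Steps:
$B{\left(t,w \right)} = 1$ ($B{\left(t,w \right)} = \left(- \frac{1}{2}\right) \left(-2\right) = 1$)
$D{\left(o \right)} = o$ ($D{\left(o \right)} = 2 o - o = o$)
$\left(-1136 + D{\left(B{\left(-6,6 \right)} \right)}\right) 1216 = \left(-1136 + 1\right) 1216 = \left(-1135\right) 1216 = -1380160$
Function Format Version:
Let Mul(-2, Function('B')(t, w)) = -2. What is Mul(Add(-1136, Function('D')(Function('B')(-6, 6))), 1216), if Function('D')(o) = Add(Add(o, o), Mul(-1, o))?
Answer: -1380160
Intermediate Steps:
Function('B')(t, w) = 1 (Function('B')(t, w) = Mul(Rational(-1, 2), -2) = 1)
Function('D')(o) = o (Function('D')(o) = Add(Mul(2, o), Mul(-1, o)) = o)
Mul(Add(-1136, Function('D')(Function('B')(-6, 6))), 1216) = Mul(Add(-1136, 1), 1216) = Mul(-1135, 1216) = -1380160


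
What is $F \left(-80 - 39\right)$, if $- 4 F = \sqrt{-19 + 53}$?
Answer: $\frac{119 \sqrt{34}}{4} \approx 173.47$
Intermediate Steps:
$F = - \frac{\sqrt{34}}{4}$ ($F = - \frac{\sqrt{-19 + 53}}{4} = - \frac{\sqrt{34}}{4} \approx -1.4577$)
$F \left(-80 - 39\right) = - \frac{\sqrt{34}}{4} \left(-80 - 39\right) = - \frac{\sqrt{34}}{4} \left(-119\right) = \frac{119 \sqrt{34}}{4}$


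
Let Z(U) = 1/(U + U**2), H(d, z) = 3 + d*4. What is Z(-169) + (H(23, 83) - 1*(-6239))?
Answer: 179834929/28392 ≈ 6334.0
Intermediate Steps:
H(d, z) = 3 + 4*d
Z(-169) + (H(23, 83) - 1*(-6239)) = 1/((-169)*(1 - 169)) + ((3 + 4*23) - 1*(-6239)) = -1/169/(-168) + ((3 + 92) + 6239) = -1/169*(-1/168) + (95 + 6239) = 1/28392 + 6334 = 179834929/28392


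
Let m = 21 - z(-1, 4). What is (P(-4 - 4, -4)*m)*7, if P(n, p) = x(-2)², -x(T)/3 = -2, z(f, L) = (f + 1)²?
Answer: 5292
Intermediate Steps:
z(f, L) = (1 + f)²
x(T) = 6 (x(T) = -3*(-2) = 6)
P(n, p) = 36 (P(n, p) = 6² = 36)
m = 21 (m = 21 - (1 - 1)² = 21 - 1*0² = 21 - 1*0 = 21 + 0 = 21)
(P(-4 - 4, -4)*m)*7 = (36*21)*7 = 756*7 = 5292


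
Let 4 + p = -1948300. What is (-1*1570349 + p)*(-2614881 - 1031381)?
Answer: 12829930725086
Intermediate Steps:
p = -1948304 (p = -4 - 1948300 = -1948304)
(-1*1570349 + p)*(-2614881 - 1031381) = (-1*1570349 - 1948304)*(-2614881 - 1031381) = (-1570349 - 1948304)*(-3646262) = -3518653*(-3646262) = 12829930725086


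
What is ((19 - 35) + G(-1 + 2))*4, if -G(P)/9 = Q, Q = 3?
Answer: -172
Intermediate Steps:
G(P) = -27 (G(P) = -9*3 = -27)
((19 - 35) + G(-1 + 2))*4 = ((19 - 35) - 27)*4 = (-16 - 27)*4 = -43*4 = -172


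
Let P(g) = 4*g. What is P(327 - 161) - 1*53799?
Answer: -53135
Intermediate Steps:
P(327 - 161) - 1*53799 = 4*(327 - 161) - 1*53799 = 4*166 - 53799 = 664 - 53799 = -53135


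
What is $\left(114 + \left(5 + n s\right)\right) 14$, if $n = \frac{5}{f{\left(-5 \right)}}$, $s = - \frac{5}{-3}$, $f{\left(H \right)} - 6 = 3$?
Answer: $\frac{45332}{27} \approx 1679.0$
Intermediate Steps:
$f{\left(H \right)} = 9$ ($f{\left(H \right)} = 6 + 3 = 9$)
$s = \frac{5}{3}$ ($s = \left(-5\right) \left(- \frac{1}{3}\right) = \frac{5}{3} \approx 1.6667$)
$n = \frac{5}{9} \approx 0.55556$
$\left(114 + \left(5 + n s\right)\right) 14 = \left(114 + \left(5 + \frac{5}{9} \cdot \frac{5}{3}\right)\right) 14 = \left(114 + \left(5 + \frac{25}{27}\right)\right) 14 = \left(114 + \frac{160}{27}\right) 14 = \frac{3238}{27} \cdot 14 = \frac{45332}{27}$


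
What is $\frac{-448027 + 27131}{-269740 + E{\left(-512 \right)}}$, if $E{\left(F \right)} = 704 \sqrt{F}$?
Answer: $\frac{7095780440}{4563338937} + \frac{296310784 i \sqrt{2}}{4563338937} \approx 1.555 + 0.091829 i$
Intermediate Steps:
$\frac{-448027 + 27131}{-269740 + E{\left(-512 \right)}} = \frac{-448027 + 27131}{-269740 + 704 \sqrt{-512}} = - \frac{420896}{-269740 + 704 \cdot 16 i \sqrt{2}} = - \frac{420896}{-269740 + 11264 i \sqrt{2}}$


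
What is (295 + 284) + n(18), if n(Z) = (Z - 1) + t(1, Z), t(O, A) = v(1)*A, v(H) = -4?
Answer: 524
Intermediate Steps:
t(O, A) = -4*A
n(Z) = -1 - 3*Z (n(Z) = (Z - 1) - 4*Z = (-1 + Z) - 4*Z = -1 - 3*Z)
(295 + 284) + n(18) = (295 + 284) + (-1 - 3*18) = 579 + (-1 - 54) = 579 - 55 = 524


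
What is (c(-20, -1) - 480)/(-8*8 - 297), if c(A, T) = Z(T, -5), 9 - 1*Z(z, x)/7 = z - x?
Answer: 445/361 ≈ 1.2327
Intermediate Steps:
Z(z, x) = 63 - 7*z + 7*x (Z(z, x) = 63 - 7*(z - x) = 63 + (-7*z + 7*x) = 63 - 7*z + 7*x)
c(A, T) = 28 - 7*T (c(A, T) = 63 - 7*T + 7*(-5) = 63 - 7*T - 35 = 28 - 7*T)
(c(-20, -1) - 480)/(-8*8 - 297) = ((28 - 7*(-1)) - 480)/(-8*8 - 297) = ((28 + 7) - 480)/(-64 - 297) = (35 - 480)/(-361) = -445*(-1/361) = 445/361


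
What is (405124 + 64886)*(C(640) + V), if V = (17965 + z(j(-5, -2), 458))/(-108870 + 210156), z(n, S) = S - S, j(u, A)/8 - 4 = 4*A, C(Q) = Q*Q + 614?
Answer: 3254737246493615/16881 ≈ 1.9280e+11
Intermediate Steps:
C(Q) = 614 + Q² (C(Q) = Q² + 614 = 614 + Q²)
j(u, A) = 32 + 32*A (j(u, A) = 32 + 8*(4*A) = 32 + 32*A)
z(n, S) = 0
V = 17965/101286 (V = (17965 + 0)/(-108870 + 210156) = 17965/101286 ≈ 0.17737)
(405124 + 64886)*(C(640) + V) = (405124 + 64886)*((614 + 640²) + 17965/101286) = 470010*((614 + 409600) + 17965/101286) = 470010*(410214 + 17965/101286) = 470010*(41548953169/101286) = 3254737246493615/16881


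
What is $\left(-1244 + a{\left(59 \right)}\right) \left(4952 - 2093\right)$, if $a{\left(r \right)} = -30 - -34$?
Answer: $-3545160$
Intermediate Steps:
$a{\left(r \right)} = 4$ ($a{\left(r \right)} = -30 + 34 = 4$)
$\left(-1244 + a{\left(59 \right)}\right) \left(4952 - 2093\right) = \left(-1244 + 4\right) \left(4952 - 2093\right) = \left(-1240\right) 2859 = -3545160$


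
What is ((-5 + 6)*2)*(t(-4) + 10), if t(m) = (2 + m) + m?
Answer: 8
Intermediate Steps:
t(m) = 2 + 2*m
((-5 + 6)*2)*(t(-4) + 10) = ((-5 + 6)*2)*((2 + 2*(-4)) + 10) = (1*2)*((2 - 8) + 10) = 2*(-6 + 10) = 2*4 = 8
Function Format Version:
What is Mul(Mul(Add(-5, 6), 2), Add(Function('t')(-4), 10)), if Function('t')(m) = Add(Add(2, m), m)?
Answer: 8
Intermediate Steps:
Function('t')(m) = Add(2, Mul(2, m))
Mul(Mul(Add(-5, 6), 2), Add(Function('t')(-4), 10)) = Mul(Mul(Add(-5, 6), 2), Add(Add(2, Mul(2, -4)), 10)) = Mul(Mul(1, 2), Add(Add(2, -8), 10)) = Mul(2, Add(-6, 10)) = Mul(2, 4) = 8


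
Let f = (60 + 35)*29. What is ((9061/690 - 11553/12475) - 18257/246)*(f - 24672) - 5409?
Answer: 15924314892153/11763925 ≈ 1.3537e+6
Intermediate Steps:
f = 2755 (f = 95*29 = 2755)
((9061/690 - 11553/12475) - 18257/246)*(f - 24672) - 5409 = ((9061/690 - 11553/12475) - 18257/246)*(2755 - 24672) - 5409 = ((9061*(1/690) - 11553*1/12475) - 18257*1/246)*(-21917) - 5409 = ((9061/690 - 11553/12475) - 18257/246)*(-21917) - 5409 = (21012881/1721550 - 18257/246)*(-21917) - 5409 = -729476934/11763925*(-21917) - 5409 = 15987945962478/11763925 - 5409 = 15924314892153/11763925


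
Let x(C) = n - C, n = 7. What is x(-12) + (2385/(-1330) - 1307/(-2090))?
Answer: 130442/7315 ≈ 17.832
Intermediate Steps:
x(C) = 7 - C
x(-12) + (2385/(-1330) - 1307/(-2090)) = (7 - 1*(-12)) + (2385/(-1330) - 1307/(-2090)) = (7 + 12) + (2385*(-1/1330) - 1307*(-1/2090)) = 19 + (-477/266 + 1307/2090) = 19 - 8543/7315 = 130442/7315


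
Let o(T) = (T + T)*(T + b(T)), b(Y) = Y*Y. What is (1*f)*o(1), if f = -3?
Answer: -12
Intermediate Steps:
b(Y) = Y**2
o(T) = 2*T*(T + T**2) (o(T) = (T + T)*(T + T**2) = (2*T)*(T + T**2) = 2*T*(T + T**2))
(1*f)*o(1) = (1*(-3))*(2*1**2*(1 + 1)) = -6*2 = -3*4 = -12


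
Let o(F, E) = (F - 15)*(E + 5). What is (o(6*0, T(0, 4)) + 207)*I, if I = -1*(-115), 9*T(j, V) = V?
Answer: 43240/3 ≈ 14413.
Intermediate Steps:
T(j, V) = V/9
o(F, E) = (-15 + F)*(5 + E)
I = 115
(o(6*0, T(0, 4)) + 207)*I = ((-75 - 5*4/3 + 5*(6*0) + ((⅑)*4)*(6*0)) + 207)*115 = ((-75 - 15*4/9 + 5*0 + (4/9)*0) + 207)*115 = ((-75 - 20/3 + 0 + 0) + 207)*115 = (-245/3 + 207)*115 = (376/3)*115 = 43240/3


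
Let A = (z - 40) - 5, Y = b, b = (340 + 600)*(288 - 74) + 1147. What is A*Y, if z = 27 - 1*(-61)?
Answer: 8699201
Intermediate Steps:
z = 88 (z = 27 + 61 = 88)
b = 202307 (b = 940*214 + 1147 = 201160 + 1147 = 202307)
Y = 202307
A = 43 (A = (88 - 40) - 5 = 48 - 5 = 43)
A*Y = 43*202307 = 8699201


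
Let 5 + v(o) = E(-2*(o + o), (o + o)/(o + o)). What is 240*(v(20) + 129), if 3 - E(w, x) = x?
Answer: 30240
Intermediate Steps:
E(w, x) = 3 - x
v(o) = -3 (v(o) = -5 + (3 - (o + o)/(o + o)) = -5 + (3 - 2*o/(2*o)) = -5 + (3 - 2*o*1/(2*o)) = -5 + (3 - 1*1) = -5 + (3 - 1) = -5 + 2 = -3)
240*(v(20) + 129) = 240*(-3 + 129) = 240*126 = 30240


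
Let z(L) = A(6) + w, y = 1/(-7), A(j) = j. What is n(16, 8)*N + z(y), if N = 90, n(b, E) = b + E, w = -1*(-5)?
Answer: 2171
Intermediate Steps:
w = 5
n(b, E) = E + b
y = -1/7 ≈ -0.14286
z(L) = 11 (z(L) = 6 + 5 = 11)
n(16, 8)*N + z(y) = (8 + 16)*90 + 11 = 24*90 + 11 = 2160 + 11 = 2171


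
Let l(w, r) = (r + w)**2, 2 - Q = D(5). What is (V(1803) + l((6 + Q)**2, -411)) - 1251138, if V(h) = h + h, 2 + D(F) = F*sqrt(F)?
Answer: -1162936 + 37200*sqrt(5) ≈ -1.0798e+6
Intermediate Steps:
D(F) = -2 + F**(3/2) (D(F) = -2 + F*sqrt(F) = -2 + F**(3/2))
V(h) = 2*h
Q = 4 - 5*sqrt(5) (Q = 2 - (-2 + 5**(3/2)) = 2 - (-2 + 5*sqrt(5)) = 2 + (2 - 5*sqrt(5)) = 4 - 5*sqrt(5) ≈ -7.1803)
(V(1803) + l((6 + Q)**2, -411)) - 1251138 = (2*1803 + (-411 + (6 + (4 - 5*sqrt(5)))**2)**2) - 1251138 = (3606 + (-411 + (10 - 5*sqrt(5))**2)**2) - 1251138 = -1247532 + (-411 + (10 - 5*sqrt(5))**2)**2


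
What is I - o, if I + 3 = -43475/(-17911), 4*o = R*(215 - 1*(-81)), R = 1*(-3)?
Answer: 3965984/17911 ≈ 221.43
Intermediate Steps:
R = -3
o = -222 (o = (-3*(215 - 1*(-81)))/4 = (-3*(215 + 81))/4 = (-3*296)/4 = (1/4)*(-888) = -222)
I = -10258/17911 (I = -3 - 43475/(-17911) = -3 - 43475*(-1/17911) = -3 + 43475/17911 = -10258/17911 ≈ -0.57272)
I - o = -10258/17911 - 1*(-222) = -10258/17911 + 222 = 3965984/17911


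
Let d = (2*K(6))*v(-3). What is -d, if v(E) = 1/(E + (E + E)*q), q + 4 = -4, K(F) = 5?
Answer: -2/9 ≈ -0.22222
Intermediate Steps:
q = -8 (q = -4 - 4 = -8)
v(E) = -1/(15*E) (v(E) = 1/(E + (E + E)*(-8)) = 1/(E + (2*E)*(-8)) = 1/(E - 16*E) = 1/(-15*E) = -1/(15*E))
d = 2/9 (d = (2*5)*(-1/15/(-3)) = 10*(-1/15*(-⅓)) = 10*(1/45) = 2/9 ≈ 0.22222)
-d = -1*2/9 = -2/9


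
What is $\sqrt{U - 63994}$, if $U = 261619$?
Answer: $5 \sqrt{7905} \approx 444.55$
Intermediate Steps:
$\sqrt{U - 63994} = \sqrt{261619 - 63994} = \sqrt{197625} = 5 \sqrt{7905}$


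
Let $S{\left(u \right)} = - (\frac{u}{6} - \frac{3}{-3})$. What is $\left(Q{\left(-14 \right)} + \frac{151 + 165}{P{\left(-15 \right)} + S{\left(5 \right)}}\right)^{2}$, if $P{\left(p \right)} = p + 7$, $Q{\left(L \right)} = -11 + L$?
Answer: $\frac{11363641}{3481} \approx 3264.5$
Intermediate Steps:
$P{\left(p \right)} = 7 + p$
$S{\left(u \right)} = -1 - \frac{u}{6}$ ($S{\left(u \right)} = - (u \frac{1}{6} - -1) = - (\frac{u}{6} + 1) = - (1 + \frac{u}{6}) = -1 - \frac{u}{6}$)
$\left(Q{\left(-14 \right)} + \frac{151 + 165}{P{\left(-15 \right)} + S{\left(5 \right)}}\right)^{2} = \left(\left(-11 - 14\right) + \frac{151 + 165}{\left(7 - 15\right) - \frac{11}{6}}\right)^{2} = \left(-25 + \frac{316}{-8 - \frac{11}{6}}\right)^{2} = \left(-25 + \frac{316}{- \frac{59}{6}}\right)^{2} = \left(-25 + 316 \left(- \frac{6}{59}\right)\right)^{2} = \left(-25 - \frac{1896}{59}\right)^{2} = \left(- \frac{3371}{59}\right)^{2} = \frac{11363641}{3481}$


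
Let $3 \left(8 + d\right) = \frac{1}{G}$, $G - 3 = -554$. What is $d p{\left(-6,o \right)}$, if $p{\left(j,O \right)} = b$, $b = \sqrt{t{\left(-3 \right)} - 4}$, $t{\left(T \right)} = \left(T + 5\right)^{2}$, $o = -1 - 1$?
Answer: $0$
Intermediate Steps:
$o = -2$
$t{\left(T \right)} = \left(5 + T\right)^{2}$
$b = 0$ ($b = \sqrt{\left(5 - 3\right)^{2} - 4} = \sqrt{2^{2} - 4} = \sqrt{4 - 4} = \sqrt{0} = 0$)
$G = -551$ ($G = 3 - 554 = -551$)
$p{\left(j,O \right)} = 0$
$d = - \frac{13225}{1653}$ ($d = -8 + \frac{1}{3 \left(-551\right)} = -8 + \frac{1}{3} \left(- \frac{1}{551}\right) = -8 - \frac{1}{1653} = - \frac{13225}{1653} \approx -8.0006$)
$d p{\left(-6,o \right)} = \left(- \frac{13225}{1653}\right) 0 = 0$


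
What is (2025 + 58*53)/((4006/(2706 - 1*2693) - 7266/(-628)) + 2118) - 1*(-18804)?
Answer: 187135450474/9950789 ≈ 18806.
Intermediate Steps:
(2025 + 58*53)/((4006/(2706 - 1*2693) - 7266/(-628)) + 2118) - 1*(-18804) = (2025 + 3074)/((4006/(2706 - 2693) - 7266*(-1/628)) + 2118) + 18804 = 5099/((4006/13 + 3633/314) + 2118) + 18804 = 5099/(1305113/4082 + 2118) + 18804 = 5099/(9950789/4082) + 18804 = 5099*(4082/9950789) + 18804 = 20814118/9950789 + 18804 = 187135450474/9950789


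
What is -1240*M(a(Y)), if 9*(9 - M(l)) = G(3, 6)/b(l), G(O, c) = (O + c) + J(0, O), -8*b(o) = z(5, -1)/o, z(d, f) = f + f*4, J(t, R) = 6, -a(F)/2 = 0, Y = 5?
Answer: -11160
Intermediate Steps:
a(F) = 0 (a(F) = -2*0 = 0)
z(d, f) = 5*f (z(d, f) = f + 4*f = 5*f)
b(o) = 5/(8*o) (b(o) = -5*(-1)/(8*o) = -(-5)/(8*o) = 5/(8*o))
G(O, c) = 6 + O + c (G(O, c) = (O + c) + 6 = 6 + O + c)
M(l) = 9 - 8*l/3 (M(l) = 9 - (6 + 3 + 6)/(9*(5/(8*l))) = 9 - 5*8*l/5/3 = 9 - 8*l/3)
-1240*M(a(Y)) = -1240*(9 - 8/3*0) = -1240*(9 + 0) = -1240*9 = -11160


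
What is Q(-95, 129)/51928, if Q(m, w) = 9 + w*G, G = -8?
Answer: -1023/51928 ≈ -0.019700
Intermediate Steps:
Q(m, w) = 9 - 8*w (Q(m, w) = 9 + w*(-8) = 9 - 8*w)
Q(-95, 129)/51928 = (9 - 8*129)/51928 = (9 - 1032)*(1/51928) = -1023*1/51928 = -1023/51928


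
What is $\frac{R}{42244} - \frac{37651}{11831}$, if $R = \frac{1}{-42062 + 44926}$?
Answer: $- \frac{4555274597385}{1431395020096} \approx -3.1824$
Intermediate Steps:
$R = \frac{1}{2864} \approx 0.00034916$
$\frac{R}{42244} - \frac{37651}{11831} = \frac{1}{2864 \cdot 42244} - \frac{37651}{11831} = \frac{1}{2864} \cdot \frac{1}{42244} - \frac{37651}{11831} = \frac{1}{120986816} - \frac{37651}{11831} = - \frac{4555274597385}{1431395020096}$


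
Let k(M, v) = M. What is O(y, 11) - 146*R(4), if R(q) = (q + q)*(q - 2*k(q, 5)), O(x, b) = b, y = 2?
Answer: 4683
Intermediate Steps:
R(q) = -2*q² (R(q) = (q + q)*(q - 2*q) = (2*q)*(-q) = -2*q²)
O(y, 11) - 146*R(4) = 11 - (-292)*4² = 11 - (-292)*16 = 11 - 146*(-32) = 11 + 4672 = 4683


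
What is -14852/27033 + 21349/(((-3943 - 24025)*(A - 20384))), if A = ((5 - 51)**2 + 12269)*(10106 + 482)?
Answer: -63257500439572573/115138701439636224 ≈ -0.54940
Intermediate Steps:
A = 152308380 (A = ((-46)**2 + 12269)*10588 = (2116 + 12269)*10588 = 14385*10588 = 152308380)
-14852/27033 + 21349/(((-3943 - 24025)*(A - 20384))) = -14852/27033 + 21349/(((-3943 - 24025)*(152308380 - 20384))) = -14852*1/27033 + 21349/((-27968*152287996)) = -14852/27033 + 21349/(-4259190672128) = -14852/27033 + 21349*(-1/4259190672128) = -14852/27033 - 21349/4259190672128 = -63257500439572573/115138701439636224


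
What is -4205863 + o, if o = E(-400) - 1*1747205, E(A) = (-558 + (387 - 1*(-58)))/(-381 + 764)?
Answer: -2280025157/383 ≈ -5.9531e+6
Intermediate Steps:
E(A) = -113/383 (E(A) = (-558 + (387 + 58))/383 = (-558 + 445)*(1/383) = -113*1/383 = -113/383)
o = -669179628/383 (o = -113/383 - 1*1747205 = -113/383 - 1747205 = -669179628/383 ≈ -1.7472e+6)
-4205863 + o = -4205863 - 669179628/383 = -2280025157/383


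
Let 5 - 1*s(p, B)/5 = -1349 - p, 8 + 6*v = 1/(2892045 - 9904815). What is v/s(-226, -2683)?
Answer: -1193663/5049194400 ≈ -0.00023641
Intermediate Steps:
v = -56102161/42076620 (v = -4/3 + 1/(6*(2892045 - 9904815)) = -4/3 + (⅙)/(-7012770) = -4/3 + (⅙)*(-1/7012770) = -4/3 - 1/42076620 = -56102161/42076620 ≈ -1.3333)
s(p, B) = 6770 + 5*p (s(p, B) = 25 - 5*(-1349 - p) = 25 + (6745 + 5*p) = 6770 + 5*p)
v/s(-226, -2683) = -56102161/(42076620*(6770 + 5*(-226))) = -56102161/(42076620*(6770 - 1130)) = -56102161/42076620/5640 = -56102161/42076620*1/5640 = -1193663/5049194400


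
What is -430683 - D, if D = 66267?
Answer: -496950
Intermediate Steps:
-430683 - D = -430683 - 1*66267 = -430683 - 66267 = -496950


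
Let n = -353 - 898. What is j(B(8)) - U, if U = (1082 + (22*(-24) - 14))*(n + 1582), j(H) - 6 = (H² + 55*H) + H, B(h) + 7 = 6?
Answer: -178789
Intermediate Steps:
B(h) = -1 (B(h) = -7 + 6 = -1)
j(H) = 6 + H² + 56*H (j(H) = 6 + ((H² + 55*H) + H) = 6 + (H² + 56*H) = 6 + H² + 56*H)
n = -1251
U = 178740 (U = (1082 + (22*(-24) - 14))*(-1251 + 1582) = (1082 + (-528 - 14))*331 = (1082 - 542)*331 = 540*331 = 178740)
j(B(8)) - U = (6 + (-1)² + 56*(-1)) - 1*178740 = (6 + 1 - 56) - 178740 = -49 - 178740 = -178789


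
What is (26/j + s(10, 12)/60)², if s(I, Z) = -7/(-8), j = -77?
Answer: 142587481/1366041600 ≈ 0.10438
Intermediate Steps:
s(I, Z) = 7/8 (s(I, Z) = -7*(-⅛) = 7/8)
(26/j + s(10, 12)/60)² = (26/(-77) + (7/8)/60)² = (26*(-1/77) + (7/8)*(1/60))² = (-26/77 + 7/480)² = (-11941/36960)² = 142587481/1366041600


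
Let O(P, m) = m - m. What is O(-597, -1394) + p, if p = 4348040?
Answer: 4348040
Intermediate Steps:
O(P, m) = 0
O(-597, -1394) + p = 0 + 4348040 = 4348040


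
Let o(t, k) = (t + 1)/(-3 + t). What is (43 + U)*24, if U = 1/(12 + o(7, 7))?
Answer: 7236/7 ≈ 1033.7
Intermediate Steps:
o(t, k) = (1 + t)/(-3 + t)
U = 1/14 (U = 1/(12 + (1 + 7)/(-3 + 7)) = 1/(12 + 8/4) = 1/(12 + (¼)*8) = 1/(12 + 2) = 1/14 ≈ 0.071429)
(43 + U)*24 = (43 + 1/14)*24 = (603/14)*24 = 7236/7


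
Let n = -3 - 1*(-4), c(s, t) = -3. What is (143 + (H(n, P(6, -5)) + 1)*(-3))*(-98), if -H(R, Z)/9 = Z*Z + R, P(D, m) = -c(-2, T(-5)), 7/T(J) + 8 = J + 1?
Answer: -40180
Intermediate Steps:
T(J) = 7/(-7 + J) (T(J) = 7/(-8 + (J + 1)) = 7/(-8 + (1 + J)) = 7/(-7 + J))
P(D, m) = 3 (P(D, m) = -1*(-3) = 3)
n = 1 (n = -3 + 4 = 1)
H(R, Z) = -9*R - 9*Z² (H(R, Z) = -9*(Z*Z + R) = -9*(Z² + R) = -9*(R + Z²) = -9*R - 9*Z²)
(143 + (H(n, P(6, -5)) + 1)*(-3))*(-98) = (143 + ((-9*1 - 9*3²) + 1)*(-3))*(-98) = (143 + ((-9 - 9*9) + 1)*(-3))*(-98) = (143 + ((-9 - 81) + 1)*(-3))*(-98) = (143 + (-90 + 1)*(-3))*(-98) = (143 - 89*(-3))*(-98) = (143 + 267)*(-98) = 410*(-98) = -40180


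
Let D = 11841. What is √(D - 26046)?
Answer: I*√14205 ≈ 119.18*I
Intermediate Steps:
√(D - 26046) = √(11841 - 26046) = √(-14205) = I*√14205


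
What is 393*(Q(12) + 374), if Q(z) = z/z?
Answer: 147375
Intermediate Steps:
Q(z) = 1
393*(Q(12) + 374) = 393*(1 + 374) = 393*375 = 147375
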